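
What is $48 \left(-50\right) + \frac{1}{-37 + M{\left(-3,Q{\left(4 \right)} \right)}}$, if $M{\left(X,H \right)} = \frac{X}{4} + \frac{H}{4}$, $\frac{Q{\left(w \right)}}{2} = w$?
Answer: $- \frac{343204}{143} \approx -2400.0$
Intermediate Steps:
$Q{\left(w \right)} = 2 w$
$M{\left(X,H \right)} = \frac{H}{4} + \frac{X}{4}$ ($M{\left(X,H \right)} = X \frac{1}{4} + H \frac{1}{4} = \frac{X}{4} + \frac{H}{4} = \frac{H}{4} + \frac{X}{4}$)
$48 \left(-50\right) + \frac{1}{-37 + M{\left(-3,Q{\left(4 \right)} \right)}} = 48 \left(-50\right) + \frac{1}{-37 + \left(\frac{2 \cdot 4}{4} + \frac{1}{4} \left(-3\right)\right)} = -2400 + \frac{1}{-37 + \left(\frac{1}{4} \cdot 8 - \frac{3}{4}\right)} = -2400 + \frac{1}{-37 + \left(2 - \frac{3}{4}\right)} = -2400 + \frac{1}{-37 + \frac{5}{4}} = -2400 + \frac{1}{- \frac{143}{4}} = -2400 - \frac{4}{143} = - \frac{343204}{143}$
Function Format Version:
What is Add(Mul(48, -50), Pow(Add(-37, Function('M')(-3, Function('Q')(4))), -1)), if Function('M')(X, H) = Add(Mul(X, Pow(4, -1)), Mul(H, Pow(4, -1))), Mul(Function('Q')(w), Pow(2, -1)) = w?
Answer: Rational(-343204, 143) ≈ -2400.0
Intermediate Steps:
Function('Q')(w) = Mul(2, w)
Function('M')(X, H) = Add(Mul(Rational(1, 4), H), Mul(Rational(1, 4), X)) (Function('M')(X, H) = Add(Mul(X, Rational(1, 4)), Mul(H, Rational(1, 4))) = Add(Mul(Rational(1, 4), X), Mul(Rational(1, 4), H)) = Add(Mul(Rational(1, 4), H), Mul(Rational(1, 4), X)))
Add(Mul(48, -50), Pow(Add(-37, Function('M')(-3, Function('Q')(4))), -1)) = Add(Mul(48, -50), Pow(Add(-37, Add(Mul(Rational(1, 4), Mul(2, 4)), Mul(Rational(1, 4), -3))), -1)) = Add(-2400, Pow(Add(-37, Add(Mul(Rational(1, 4), 8), Rational(-3, 4))), -1)) = Add(-2400, Pow(Add(-37, Add(2, Rational(-3, 4))), -1)) = Add(-2400, Pow(Add(-37, Rational(5, 4)), -1)) = Add(-2400, Pow(Rational(-143, 4), -1)) = Add(-2400, Rational(-4, 143)) = Rational(-343204, 143)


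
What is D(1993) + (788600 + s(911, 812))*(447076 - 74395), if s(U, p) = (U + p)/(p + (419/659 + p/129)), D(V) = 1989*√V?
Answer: 20460549532235608593/69618091 + 1989*√1993 ≈ 2.9390e+11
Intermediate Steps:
s(U, p) = (U + p)/(419/659 + 130*p/129) (s(U, p) = (U + p)/(p + (419*(1/659) + p*(1/129))) = (U + p)/(p + (419/659 + p/129)) = (U + p)/(419/659 + 130*p/129))
D(1993) + (788600 + s(911, 812))*(447076 - 74395) = 1989*√1993 + (788600 + 85011*(911 + 812)/(54051 + 85670*812))*(447076 - 74395) = 1989*√1993 + (788600 + 85011*1723/(54051 + 69564040))*372681 = 1989*√1993 + (788600 + 85011*1723/69618091)*372681 = 1989*√1993 + (788600 + 85011*(1/69618091)*1723)*372681 = 1989*√1993 + (788600 + 146473953/69618091)*372681 = 1989*√1993 + (54900973036553/69618091)*372681 = 1989*√1993 + 20460549532235608593/69618091 = 20460549532235608593/69618091 + 1989*√1993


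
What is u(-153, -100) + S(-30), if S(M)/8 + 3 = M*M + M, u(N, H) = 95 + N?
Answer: 6878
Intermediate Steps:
S(M) = -24 + 8*M + 8*M² (S(M) = -24 + 8*(M*M + M) = -24 + 8*(M² + M) = -24 + 8*(M + M²) = -24 + (8*M + 8*M²) = -24 + 8*M + 8*M²)
u(-153, -100) + S(-30) = (95 - 153) + (-24 + 8*(-30) + 8*(-30)²) = -58 + (-24 - 240 + 8*900) = -58 + (-24 - 240 + 7200) = -58 + 6936 = 6878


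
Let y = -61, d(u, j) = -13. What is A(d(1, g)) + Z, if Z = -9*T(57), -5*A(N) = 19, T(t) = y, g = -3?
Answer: 2726/5 ≈ 545.20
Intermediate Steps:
T(t) = -61
A(N) = -19/5 (A(N) = -1/5*19 = -19/5)
Z = 549 (Z = -9*(-61) = 549)
A(d(1, g)) + Z = -19/5 + 549 = 2726/5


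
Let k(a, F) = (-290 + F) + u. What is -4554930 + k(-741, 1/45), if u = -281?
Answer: -204997544/45 ≈ -4.5555e+6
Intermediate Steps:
k(a, F) = -571 + F (k(a, F) = (-290 + F) - 281 = -571 + F)
-4554930 + k(-741, 1/45) = -4554930 + (-571 + 1/45) = -4554930 - 25694/45 = -204997544/45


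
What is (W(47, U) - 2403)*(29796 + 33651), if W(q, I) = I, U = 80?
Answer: -147387381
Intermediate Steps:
(W(47, U) - 2403)*(29796 + 33651) = (80 - 2403)*(29796 + 33651) = -2323*63447 = -147387381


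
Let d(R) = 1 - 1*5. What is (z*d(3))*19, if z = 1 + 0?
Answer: -76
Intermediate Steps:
z = 1
d(R) = -4 (d(R) = 1 - 5 = -4)
(z*d(3))*19 = (1*(-4))*19 = -4*19 = -76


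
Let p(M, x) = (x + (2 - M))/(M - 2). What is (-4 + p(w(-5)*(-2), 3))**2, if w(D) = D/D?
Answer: 529/16 ≈ 33.063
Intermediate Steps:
w(D) = 1
p(M, x) = (2 + x - M)/(-2 + M)
(-4 + p(w(-5)*(-2), 3))**2 = (-4 + (2 + 3 - (-2))/(-2 + 1*(-2)))**2 = (-4 + (2 + 3 - 1*(-2))/(-2 - 2))**2 = (-4 + (2 + 3 + 2)/(-4))**2 = (-4 - 1/4*7)**2 = (-4 - 7/4)**2 = (-23/4)**2 = 529/16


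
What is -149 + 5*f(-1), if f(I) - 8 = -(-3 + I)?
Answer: -89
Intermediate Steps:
f(I) = 11 - I (f(I) = 8 - (-3 + I) = 8 + (3 - I) = 11 - I)
-149 + 5*f(-1) = -149 + 5*(11 - 1*(-1)) = -149 + 5*(11 + 1) = -149 + 5*12 = -149 + 60 = -89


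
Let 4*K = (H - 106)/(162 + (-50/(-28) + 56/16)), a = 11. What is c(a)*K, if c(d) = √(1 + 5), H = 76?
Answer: -105*√6/2342 ≈ -0.10982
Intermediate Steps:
K = -105/2342 (K = ((76 - 106)/(162 + (-50/(-28) + 56/16)))/4 = (-30/(162 + (-50*(-1/28) + 56*(1/16))))/4 = (-30/(162 + (25/14 + 7/2)))/4 = (-30/(162 + 37/7))/4 = (-30/1171/7)/4 = (-30*7/1171)/4 = (¼)*(-210/1171) = -105/2342 ≈ -0.044833)
c(d) = √6
c(a)*K = √6*(-105/2342) = -105*√6/2342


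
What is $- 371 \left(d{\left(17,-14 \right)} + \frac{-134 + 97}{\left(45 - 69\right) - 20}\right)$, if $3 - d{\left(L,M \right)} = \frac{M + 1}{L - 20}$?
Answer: $\frac{24115}{132} \approx 182.69$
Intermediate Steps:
$d{\left(L,M \right)} = 3 - \frac{1 + M}{-20 + L}$ ($d{\left(L,M \right)} = 3 - \frac{M + 1}{L - 20} = 3 - \frac{1 + M}{-20 + L}$)
$- 371 \left(d{\left(17,-14 \right)} + \frac{-134 + 97}{\left(45 - 69\right) - 20}\right) = - 371 \left(\frac{-61 - -14 + 3 \cdot 17}{-20 + 17} + \frac{-134 + 97}{\left(45 - 69\right) - 20}\right) = - 371 \left(\frac{-61 + 14 + 51}{-3} - \frac{37}{\left(45 - 69\right) - 20}\right) = - 371 \left(\left(- \frac{1}{3}\right) 4 - \frac{37}{-24 - 20}\right) = - 371 \left(- \frac{4}{3} - \frac{37}{-44}\right) = - 371 \left(- \frac{4}{3} - - \frac{37}{44}\right) = - 371 \left(- \frac{4}{3} + \frac{37}{44}\right) = \left(-371\right) \left(- \frac{65}{132}\right) = \frac{24115}{132}$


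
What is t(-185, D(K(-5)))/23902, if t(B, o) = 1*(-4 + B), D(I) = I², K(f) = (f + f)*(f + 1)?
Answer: -189/23902 ≈ -0.0079073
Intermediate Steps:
K(f) = 2*f*(1 + f) (K(f) = (2*f)*(1 + f) = 2*f*(1 + f))
t(B, o) = -4 + B
t(-185, D(K(-5)))/23902 = (-4 - 185)/23902 = -189*1/23902 = -189/23902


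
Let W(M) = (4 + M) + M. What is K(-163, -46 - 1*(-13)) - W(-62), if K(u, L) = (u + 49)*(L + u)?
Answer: 22464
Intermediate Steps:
W(M) = 4 + 2*M
K(u, L) = (49 + u)*(L + u)
K(-163, -46 - 1*(-13)) - W(-62) = ((-163)**2 + 49*(-46 - 1*(-13)) + 49*(-163) + (-46 - 1*(-13))*(-163)) - (4 + 2*(-62)) = (26569 + 49*(-46 + 13) - 7987 + (-46 + 13)*(-163)) - (4 - 124) = (26569 + 49*(-33) - 7987 - 33*(-163)) - 1*(-120) = (26569 - 1617 - 7987 + 5379) + 120 = 22344 + 120 = 22464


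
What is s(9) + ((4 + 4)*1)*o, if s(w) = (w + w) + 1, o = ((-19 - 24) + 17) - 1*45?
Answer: -549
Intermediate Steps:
o = -71 (o = (-43 + 17) - 45 = -26 - 45 = -71)
s(w) = 1 + 2*w (s(w) = 2*w + 1 = 1 + 2*w)
s(9) + ((4 + 4)*1)*o = (1 + 2*9) + ((4 + 4)*1)*(-71) = (1 + 18) + (8*1)*(-71) = 19 + 8*(-71) = 19 - 568 = -549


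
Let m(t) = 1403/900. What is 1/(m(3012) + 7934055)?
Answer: 900/7140650903 ≈ 1.2604e-7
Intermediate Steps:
m(t) = 1403/900 (m(t) = 1403*(1/900) = 1403/900)
1/(m(3012) + 7934055) = 1/(1403/900 + 7934055) = 1/(7140650903/900) = 900/7140650903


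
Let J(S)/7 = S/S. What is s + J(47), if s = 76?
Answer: 83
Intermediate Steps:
J(S) = 7 (J(S) = 7*(S/S) = 7*1 = 7)
s + J(47) = 76 + 7 = 83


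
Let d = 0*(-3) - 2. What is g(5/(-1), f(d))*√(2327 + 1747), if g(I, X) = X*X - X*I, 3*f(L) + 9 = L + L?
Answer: -26*√4074/9 ≈ -184.39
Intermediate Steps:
d = -2 (d = 0 - 2 = -2)
f(L) = -3 + 2*L/3 (f(L) = -3 + (L + L)/3 = -3 + (2*L)/3 = -3 + 2*L/3)
g(I, X) = X² - I*X
g(5/(-1), f(d))*√(2327 + 1747) = ((-3 + (⅔)*(-2))*((-3 + (⅔)*(-2)) - 5/(-1)))*√(2327 + 1747) = ((-3 - 4/3)*((-3 - 4/3) - 5*(-1)))*√4074 = (-13*(-13/3 - 1*(-5))/3)*√4074 = (-13*(-13/3 + 5)/3)*√4074 = (-13/3*⅔)*√4074 = -26*√4074/9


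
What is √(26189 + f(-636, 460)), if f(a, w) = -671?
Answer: √25518 ≈ 159.74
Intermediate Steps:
√(26189 + f(-636, 460)) = √(26189 - 671) = √25518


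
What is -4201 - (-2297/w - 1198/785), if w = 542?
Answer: -1784947009/425470 ≈ -4195.2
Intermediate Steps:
-4201 - (-2297/w - 1198/785) = -4201 - (-2297/542 - 1198/785) = -4201 - 1*(-2452461/425470) = -4201 + 2452461/425470 = -1784947009/425470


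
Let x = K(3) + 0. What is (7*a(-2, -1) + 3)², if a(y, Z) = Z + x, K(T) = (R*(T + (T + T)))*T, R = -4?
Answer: 577600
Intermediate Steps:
K(T) = -12*T² (K(T) = (-4*(T + (T + T)))*T = (-4*(T + 2*T))*T = (-12*T)*T = -12*T²)
x = -108 (x = -12*3² + 0 = -12*9 + 0 = -108 + 0 = -108)
a(y, Z) = -108 + Z (a(y, Z) = Z - 108 = -108 + Z)
(7*a(-2, -1) + 3)² = (7*(-108 - 1) + 3)² = (7*(-109) + 3)² = (-763 + 3)² = (-760)² = 577600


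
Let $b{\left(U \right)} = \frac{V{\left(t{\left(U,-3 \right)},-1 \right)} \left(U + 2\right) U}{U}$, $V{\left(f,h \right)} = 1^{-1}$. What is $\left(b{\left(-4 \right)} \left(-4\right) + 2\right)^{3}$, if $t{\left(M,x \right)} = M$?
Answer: $1000$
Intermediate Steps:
$V{\left(f,h \right)} = 1$
$b{\left(U \right)} = 2 + U$ ($b{\left(U \right)} = \frac{1 \left(U + 2\right) U}{U} = \frac{1 \left(2 + U\right) U}{U} = \frac{\left(2 + U\right) U}{U} = \frac{U \left(2 + U\right)}{U} = 2 + U$)
$\left(b{\left(-4 \right)} \left(-4\right) + 2\right)^{3} = \left(\left(2 - 4\right) \left(-4\right) + 2\right)^{3} = \left(\left(-2\right) \left(-4\right) + 2\right)^{3} = \left(8 + 2\right)^{3} = 10^{3} = 1000$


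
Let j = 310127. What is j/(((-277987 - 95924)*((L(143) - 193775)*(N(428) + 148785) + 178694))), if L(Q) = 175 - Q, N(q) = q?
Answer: 310127/10809316658504715 ≈ 2.8691e-11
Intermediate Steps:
j/(((-277987 - 95924)*((L(143) - 193775)*(N(428) + 148785) + 178694))) = 310127/(((-277987 - 95924)*(((175 - 1*143) - 193775)*(428 + 148785) + 178694))) = 310127/((-373911*(((175 - 143) - 193775)*149213 + 178694))) = 310127/((-373911*((32 - 193775)*149213 + 178694))) = 310127/((-373911*(-193743*149213 + 178694))) = 310127/((-373911*(-28908974259 + 178694))) = 310127/((-373911*(-28908795565))) = 310127/10809316658504715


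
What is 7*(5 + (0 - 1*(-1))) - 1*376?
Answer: -334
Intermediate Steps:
7*(5 + (0 - 1*(-1))) - 1*376 = 7*(5 + (0 + 1)) - 376 = 7*(5 + 1) - 376 = 7*6 - 376 = 42 - 376 = -334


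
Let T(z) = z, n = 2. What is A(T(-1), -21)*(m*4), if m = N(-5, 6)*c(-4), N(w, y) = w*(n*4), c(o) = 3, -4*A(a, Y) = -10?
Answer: -1200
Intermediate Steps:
A(a, Y) = 5/2 (A(a, Y) = -¼*(-10) = 5/2)
N(w, y) = 8*w (N(w, y) = w*(2*4) = w*8 = 8*w)
m = -120 (m = (8*(-5))*3 = -40*3 = -120)
A(T(-1), -21)*(m*4) = 5*(-120*4)/2 = (5/2)*(-480) = -1200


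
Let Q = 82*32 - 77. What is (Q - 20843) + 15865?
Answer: -2431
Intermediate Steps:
Q = 2547 (Q = 2624 - 77 = 2547)
(Q - 20843) + 15865 = (2547 - 20843) + 15865 = -18296 + 15865 = -2431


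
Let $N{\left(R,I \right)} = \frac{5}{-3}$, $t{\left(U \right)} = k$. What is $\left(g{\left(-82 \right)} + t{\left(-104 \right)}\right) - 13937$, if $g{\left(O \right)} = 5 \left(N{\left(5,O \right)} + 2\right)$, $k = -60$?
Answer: $- \frac{41986}{3} \approx -13995.0$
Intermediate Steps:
$t{\left(U \right)} = -60$
$N{\left(R,I \right)} = - \frac{5}{3}$ ($N{\left(R,I \right)} = 5 \left(- \frac{1}{3}\right) = - \frac{5}{3}$)
$g{\left(O \right)} = \frac{5}{3}$ ($g{\left(O \right)} = 5 \left(- \frac{5}{3} + 2\right) = 5 \cdot \frac{1}{3} = \frac{5}{3}$)
$\left(g{\left(-82 \right)} + t{\left(-104 \right)}\right) - 13937 = \left(\frac{5}{3} - 60\right) - 13937 = - \frac{175}{3} - 13937 = - \frac{41986}{3}$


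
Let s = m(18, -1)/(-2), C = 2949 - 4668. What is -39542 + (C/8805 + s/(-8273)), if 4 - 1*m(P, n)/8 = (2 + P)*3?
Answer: -960134783079/24281255 ≈ -39542.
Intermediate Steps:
m(P, n) = -16 - 24*P (m(P, n) = 32 - 8*(2 + P)*3 = 32 - 8*(6 + 3*P) = 32 + (-48 - 24*P) = -16 - 24*P)
C = -1719
s = 224 (s = (-16 - 24*18)/(-2) = (-16 - 432)*(-½) = -448*(-½) = 224)
-39542 + (C/8805 + s/(-8273)) = -39542 + (-1719/8805 + 224/(-8273)) = -39542 + (-1719*1/8805 + 224*(-1/8273)) = -39542 + (-573/2935 - 224/8273) = -39542 - 5397869/24281255 = -960134783079/24281255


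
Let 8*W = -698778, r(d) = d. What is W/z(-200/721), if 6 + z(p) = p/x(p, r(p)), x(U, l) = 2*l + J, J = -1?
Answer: 391665069/26104 ≈ 15004.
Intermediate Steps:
x(U, l) = -1 + 2*l (x(U, l) = 2*l - 1 = -1 + 2*l)
z(p) = -6 + p/(-1 + 2*p)
W = -349389/4 (W = (1/8)*(-698778) = -349389/4 ≈ -87347.)
W/z(-200/721) = -349389*(-1 + 2*(-200/721))/(6 - (-2200)/721)/4 = -349389*(-1 + 2*(-200*1/721))/(6 - (-2200)/721)/4 = -349389*(-1 + 2*(-200/721))/(6 - 11*(-200/721))/4 = -349389*(-1 - 400/721)/(6 + 2200/721)/4 = -349389/(4*((6526/721)/(-1121/721))) = -349389/(4*((-721/1121*6526/721))) = -349389/(4*(-6526/1121)) = -349389/4*(-1121/6526) = 391665069/26104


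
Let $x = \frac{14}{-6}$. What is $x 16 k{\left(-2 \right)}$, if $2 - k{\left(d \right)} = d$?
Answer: $- \frac{448}{3} \approx -149.33$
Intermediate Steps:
$k{\left(d \right)} = 2 - d$
$x = - \frac{7}{3}$ ($x = 14 \left(- \frac{1}{6}\right) = - \frac{7}{3} \approx -2.3333$)
$x 16 k{\left(-2 \right)} = \left(- \frac{7}{3}\right) 16 \left(2 - -2\right) = - \frac{112 \left(2 + 2\right)}{3} = \left(- \frac{112}{3}\right) 4 = - \frac{448}{3}$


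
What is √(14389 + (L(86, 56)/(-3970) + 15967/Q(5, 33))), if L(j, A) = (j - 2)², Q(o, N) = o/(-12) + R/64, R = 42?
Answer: √168901593407005/45655 ≈ 284.66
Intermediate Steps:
Q(o, N) = 21/32 - o/12 (Q(o, N) = o/(-12) + 42/64 = o*(-1/12) + 42*(1/64) = -o/12 + 21/32 = 21/32 - o/12)
L(j, A) = (-2 + j)²
√(14389 + (L(86, 56)/(-3970) + 15967/Q(5, 33))) = √(14389 + ((-2 + 86)²/(-3970) + 15967/(21/32 - 1/12*5))) = √(14389 + (84²*(-1/3970) + 15967/(21/32 - 5/12))) = √(14389 + (7056*(-1/3970) + 15967/(23/96))) = √(14389 + (-3528/1985 + 15967*(96/23))) = √(14389 + (-3528/1985 + 1532832/23)) = √(14389 + 3042590376/45655) = √(3699520171/45655) = √168901593407005/45655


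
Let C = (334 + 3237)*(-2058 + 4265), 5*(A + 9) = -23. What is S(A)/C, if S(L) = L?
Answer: -68/39405985 ≈ -1.7256e-6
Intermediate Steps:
A = -68/5 (A = -9 + (⅕)*(-23) = -9 - 23/5 = -68/5 ≈ -13.600)
C = 7881197 (C = 3571*2207 = 7881197)
S(A)/C = -68/5/7881197 = -68/5*1/7881197 = -68/39405985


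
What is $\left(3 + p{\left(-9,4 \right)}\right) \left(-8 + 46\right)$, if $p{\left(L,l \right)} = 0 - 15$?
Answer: $-456$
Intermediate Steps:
$p{\left(L,l \right)} = -15$ ($p{\left(L,l \right)} = 0 - 15 = -15$)
$\left(3 + p{\left(-9,4 \right)}\right) \left(-8 + 46\right) = \left(3 - 15\right) \left(-8 + 46\right) = \left(-12\right) 38 = -456$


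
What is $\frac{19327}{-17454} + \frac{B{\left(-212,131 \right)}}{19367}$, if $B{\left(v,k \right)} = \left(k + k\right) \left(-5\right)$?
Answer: $- \frac{397170749}{338031618} \approx -1.175$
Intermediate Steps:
$B{\left(v,k \right)} = - 10 k$ ($B{\left(v,k \right)} = 2 k \left(-5\right) = - 10 k$)
$\frac{19327}{-17454} + \frac{B{\left(-212,131 \right)}}{19367} = \frac{19327}{-17454} + \frac{\left(-10\right) 131}{19367} = 19327 \left(- \frac{1}{17454}\right) - \frac{1310}{19367} = - \frac{19327}{17454} - \frac{1310}{19367} = - \frac{397170749}{338031618}$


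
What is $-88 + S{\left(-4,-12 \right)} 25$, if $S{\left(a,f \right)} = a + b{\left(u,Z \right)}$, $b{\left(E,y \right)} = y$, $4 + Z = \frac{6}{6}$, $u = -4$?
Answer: $-263$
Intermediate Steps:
$Z = -3$ ($Z = -4 + \frac{6}{6} = -4 + 6 \cdot \frac{1}{6} = -4 + 1 = -3$)
$S{\left(a,f \right)} = -3 + a$ ($S{\left(a,f \right)} = a - 3 = -3 + a$)
$-88 + S{\left(-4,-12 \right)} 25 = -88 + \left(-3 - 4\right) 25 = -88 - 175 = -263$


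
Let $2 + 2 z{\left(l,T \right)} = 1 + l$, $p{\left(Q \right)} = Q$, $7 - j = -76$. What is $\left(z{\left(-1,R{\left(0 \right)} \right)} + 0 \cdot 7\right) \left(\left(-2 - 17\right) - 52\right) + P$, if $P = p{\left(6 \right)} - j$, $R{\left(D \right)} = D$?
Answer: $-6$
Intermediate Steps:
$j = 83$ ($j = 7 - -76 = 7 + 76 = 83$)
$z{\left(l,T \right)} = - \frac{1}{2} + \frac{l}{2}$ ($z{\left(l,T \right)} = -1 + \frac{1 + l}{2} = -1 + \left(\frac{1}{2} + \frac{l}{2}\right) = - \frac{1}{2} + \frac{l}{2}$)
$P = -77$ ($P = 6 - 83 = -77$)
$\left(z{\left(-1,R{\left(0 \right)} \right)} + 0 \cdot 7\right) \left(\left(-2 - 17\right) - 52\right) + P = \left(\left(- \frac{1}{2} + \frac{1}{2} \left(-1\right)\right) + 0 \cdot 7\right) \left(\left(-2 - 17\right) - 52\right) - 77 = \left(\left(- \frac{1}{2} - \frac{1}{2}\right) + 0\right) \left(\left(-2 - 17\right) - 52\right) - 77 = \left(-1 + 0\right) \left(-19 - 52\right) - 77 = \left(-1\right) \left(-71\right) - 77 = 71 - 77 = -6$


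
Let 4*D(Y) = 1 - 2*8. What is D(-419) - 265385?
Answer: -1061555/4 ≈ -2.6539e+5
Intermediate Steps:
D(Y) = -15/4 (D(Y) = (1 - 2*8)/4 = (1 - 16)/4 = (¼)*(-15) = -15/4)
D(-419) - 265385 = -15/4 - 265385 = -1061555/4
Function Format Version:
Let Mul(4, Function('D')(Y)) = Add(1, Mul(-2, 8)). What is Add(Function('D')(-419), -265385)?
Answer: Rational(-1061555, 4) ≈ -2.6539e+5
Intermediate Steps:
Function('D')(Y) = Rational(-15, 4) (Function('D')(Y) = Mul(Rational(1, 4), Add(1, Mul(-2, 8))) = Mul(Rational(1, 4), Add(1, -16)) = Mul(Rational(1, 4), -15) = Rational(-15, 4))
Add(Function('D')(-419), -265385) = Add(Rational(-15, 4), -265385) = Rational(-1061555, 4)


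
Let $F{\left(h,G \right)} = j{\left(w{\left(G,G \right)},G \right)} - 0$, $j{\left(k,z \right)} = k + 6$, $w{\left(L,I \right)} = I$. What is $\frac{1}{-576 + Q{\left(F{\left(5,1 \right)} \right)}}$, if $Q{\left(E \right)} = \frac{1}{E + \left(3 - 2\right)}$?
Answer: $- \frac{8}{4607} \approx -0.0017365$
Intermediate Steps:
$j{\left(k,z \right)} = 6 + k$
$F{\left(h,G \right)} = 6 + G$ ($F{\left(h,G \right)} = \left(6 + G\right) - 0 = \left(6 + G\right) + 0 = 6 + G$)
$Q{\left(E \right)} = \frac{1}{1 + E}$ ($Q{\left(E \right)} = \frac{1}{E + 1} = \frac{1}{1 + E}$)
$\frac{1}{-576 + Q{\left(F{\left(5,1 \right)} \right)}} = \frac{1}{-576 + \frac{1}{1 + \left(6 + 1\right)}} = \frac{1}{-576 + \frac{1}{1 + 7}} = \frac{1}{-576 + \frac{1}{8}} = \frac{1}{- \frac{4607}{8}} = - \frac{8}{4607}$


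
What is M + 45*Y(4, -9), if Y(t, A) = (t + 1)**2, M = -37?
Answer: 1088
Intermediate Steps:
Y(t, A) = (1 + t)**2
M + 45*Y(4, -9) = -37 + 45*(1 + 4)**2 = -37 + 45*5**2 = -37 + 45*25 = -37 + 1125 = 1088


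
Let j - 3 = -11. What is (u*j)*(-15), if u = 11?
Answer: 1320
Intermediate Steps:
j = -8 (j = 3 - 11 = -8)
(u*j)*(-15) = (11*(-8))*(-15) = -88*(-15) = 1320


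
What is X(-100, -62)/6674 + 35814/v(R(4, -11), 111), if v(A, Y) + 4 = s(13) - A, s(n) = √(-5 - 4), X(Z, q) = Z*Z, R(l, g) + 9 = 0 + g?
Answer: 1913506088/884305 - 107442*I/265 ≈ 2163.9 - 405.44*I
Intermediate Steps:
R(l, g) = -9 + g (R(l, g) = -9 + (0 + g) = -9 + g)
X(Z, q) = Z²
s(n) = 3*I (s(n) = √(-9) = 3*I)
v(A, Y) = -4 - A + 3*I (v(A, Y) = -4 + (3*I - A) = -4 + (-A + 3*I) = -4 - A + 3*I)
X(-100, -62)/6674 + 35814/v(R(4, -11), 111) = (-100)²/6674 + 35814/(-4 - (-9 - 11) + 3*I) = 10000*(1/6674) + 35814/(-4 - 1*(-20) + 3*I) = 5000/3337 + 35814/(-4 + 20 + 3*I) = 5000/3337 + 35814/(16 + 3*I) = 5000/3337 + 35814*((16 - 3*I)/265) = 5000/3337 + 35814*(16 - 3*I)/265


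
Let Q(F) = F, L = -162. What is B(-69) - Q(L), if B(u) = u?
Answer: 93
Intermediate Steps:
B(-69) - Q(L) = -69 - 1*(-162) = -69 + 162 = 93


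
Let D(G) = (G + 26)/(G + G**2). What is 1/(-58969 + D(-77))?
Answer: -5852/345086639 ≈ -1.6958e-5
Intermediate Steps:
D(G) = (26 + G)/(G + G**2)
1/(-58969 + D(-77)) = 1/(-58969 + (26 - 77)/((-77)*(1 - 77))) = 1/(-58969 - 1/77*(-51)/(-76)) = 1/(-58969 - 1/77*(-1/76)*(-51)) = 1/(-58969 - 51/5852) = 1/(-345086639/5852) = -5852/345086639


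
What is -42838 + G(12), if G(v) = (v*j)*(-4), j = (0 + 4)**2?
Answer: -43606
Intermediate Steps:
j = 16 (j = 4**2 = 16)
G(v) = -64*v (G(v) = (v*16)*(-4) = (16*v)*(-4) = -64*v)
-42838 + G(12) = -42838 - 64*12 = -42838 - 768 = -43606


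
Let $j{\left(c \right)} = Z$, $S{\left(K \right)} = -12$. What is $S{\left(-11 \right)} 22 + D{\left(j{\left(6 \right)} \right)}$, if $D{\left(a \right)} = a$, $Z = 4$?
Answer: $-260$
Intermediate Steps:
$j{\left(c \right)} = 4$
$S{\left(-11 \right)} 22 + D{\left(j{\left(6 \right)} \right)} = \left(-12\right) 22 + 4 = -264 + 4 = -260$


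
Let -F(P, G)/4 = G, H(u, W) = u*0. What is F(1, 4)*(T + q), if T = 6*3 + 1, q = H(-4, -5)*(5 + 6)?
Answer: -304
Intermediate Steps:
H(u, W) = 0
F(P, G) = -4*G
q = 0 (q = 0*(5 + 6) = 0*11 = 0)
T = 19 (T = 18 + 1 = 19)
F(1, 4)*(T + q) = (-4*4)*(19 + 0) = -16*19 = -304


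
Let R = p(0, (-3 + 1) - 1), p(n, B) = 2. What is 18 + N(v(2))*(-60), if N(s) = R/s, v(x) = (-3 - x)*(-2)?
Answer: 6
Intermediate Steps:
v(x) = 6 + 2*x
R = 2
N(s) = 2/s
18 + N(v(2))*(-60) = 18 + (2/(6 + 2*2))*(-60) = 18 + (2/(6 + 4))*(-60) = 18 + (2/10)*(-60) = 18 + (2*(⅒))*(-60) = 18 + (⅕)*(-60) = 18 - 12 = 6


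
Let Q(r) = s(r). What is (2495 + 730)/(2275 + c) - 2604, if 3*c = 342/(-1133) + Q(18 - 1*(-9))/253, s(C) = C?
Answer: -30857533569/11856506 ≈ -2602.6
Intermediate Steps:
Q(r) = r
c = -1695/26059 (c = (342/(-1133) + (18 - 1*(-9))/253)/3 = (342*(-1/1133) + (18 + 9)*(1/253))/3 = (-342/1133 + 27*(1/253))/3 = (-342/1133 + 27/253)/3 = (⅓)*(-5085/26059) = -1695/26059 ≈ -0.065045)
(2495 + 730)/(2275 + c) - 2604 = (2495 + 730)/(2275 - 1695/26059) - 2604 = 3225/(59282530/26059) - 2604 = 3225*(26059/59282530) - 2604 = 16808055/11856506 - 2604 = -30857533569/11856506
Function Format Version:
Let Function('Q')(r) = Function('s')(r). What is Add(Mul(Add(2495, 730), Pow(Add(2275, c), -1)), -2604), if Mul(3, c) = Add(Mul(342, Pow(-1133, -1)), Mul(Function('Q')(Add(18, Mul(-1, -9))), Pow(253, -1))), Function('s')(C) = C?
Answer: Rational(-30857533569, 11856506) ≈ -2602.6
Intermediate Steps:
Function('Q')(r) = r
c = Rational(-1695, 26059) (c = Mul(Rational(1, 3), Add(Mul(342, Pow(-1133, -1)), Mul(Add(18, Mul(-1, -9)), Pow(253, -1)))) = Mul(Rational(1, 3), Add(Mul(342, Rational(-1, 1133)), Mul(Add(18, 9), Rational(1, 253)))) = Mul(Rational(1, 3), Add(Rational(-342, 1133), Mul(27, Rational(1, 253)))) = Mul(Rational(1, 3), Add(Rational(-342, 1133), Rational(27, 253))) = Mul(Rational(1, 3), Rational(-5085, 26059)) = Rational(-1695, 26059) ≈ -0.065045)
Add(Mul(Add(2495, 730), Pow(Add(2275, c), -1)), -2604) = Add(Mul(Add(2495, 730), Pow(Add(2275, Rational(-1695, 26059)), -1)), -2604) = Add(Mul(3225, Pow(Rational(59282530, 26059), -1)), -2604) = Add(Mul(3225, Rational(26059, 59282530)), -2604) = Add(Rational(16808055, 11856506), -2604) = Rational(-30857533569, 11856506)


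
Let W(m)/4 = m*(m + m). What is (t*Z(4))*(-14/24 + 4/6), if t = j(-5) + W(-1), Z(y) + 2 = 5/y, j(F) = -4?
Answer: -¼ ≈ -0.25000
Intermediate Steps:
W(m) = 8*m² (W(m) = 4*(m*(m + m)) = 4*(m*(2*m)) = 4*(2*m²) = 8*m²)
Z(y) = -2 + 5/y
t = 4 (t = -4 + 8*(-1)² = -4 + 8*1 = -4 + 8 = 4)
(t*Z(4))*(-14/24 + 4/6) = (4*(-2 + 5/4))*(-14/24 + 4/6) = (4*(-2 + 5*(¼)))*(-14*1/24 + 4*(⅙)) = (4*(-2 + 5/4))*(-7/12 + ⅔) = (4*(-¾))*(1/12) = -3*1/12 = -¼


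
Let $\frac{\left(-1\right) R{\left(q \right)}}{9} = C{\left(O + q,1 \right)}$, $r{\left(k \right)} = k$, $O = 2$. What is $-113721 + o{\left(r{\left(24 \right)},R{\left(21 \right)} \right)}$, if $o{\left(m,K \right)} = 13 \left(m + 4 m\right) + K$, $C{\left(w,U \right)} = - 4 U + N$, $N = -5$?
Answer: $-112080$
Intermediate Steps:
$C{\left(w,U \right)} = -5 - 4 U$ ($C{\left(w,U \right)} = - 4 U - 5 = -5 - 4 U$)
$R{\left(q \right)} = 81$ ($R{\left(q \right)} = - 9 \left(-5 - 4\right) = \left(-9\right) \left(-9\right) = 81$)
$o{\left(m,K \right)} = K + 65 m$ ($o{\left(m,K \right)} = 13 \cdot 5 m + K = 65 m + K = K + 65 m$)
$-113721 + o{\left(r{\left(24 \right)},R{\left(21 \right)} \right)} = -113721 + \left(81 + 65 \cdot 24\right) = -113721 + \left(81 + 1560\right) = -113721 + 1641 = -112080$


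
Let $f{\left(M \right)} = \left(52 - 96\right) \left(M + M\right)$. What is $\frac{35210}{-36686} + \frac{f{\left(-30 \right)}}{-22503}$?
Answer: $- \frac{876905}{814147} \approx -1.0771$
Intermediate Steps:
$f{\left(M \right)} = - 88 M$ ($f{\left(M \right)} = - 44 \cdot 2 M = - 88 M$)
$\frac{35210}{-36686} + \frac{f{\left(-30 \right)}}{-22503} = \frac{35210}{-36686} + \frac{\left(-88\right) \left(-30\right)}{-22503} = 35210 \left(- \frac{1}{36686}\right) + 2640 \left(- \frac{1}{22503}\right) = - \frac{17605}{18343} - \frac{880}{7501} = - \frac{876905}{814147}$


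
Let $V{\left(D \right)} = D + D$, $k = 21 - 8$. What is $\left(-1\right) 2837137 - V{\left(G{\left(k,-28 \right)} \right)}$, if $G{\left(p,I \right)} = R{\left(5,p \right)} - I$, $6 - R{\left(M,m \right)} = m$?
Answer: $-2837179$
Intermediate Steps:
$R{\left(M,m \right)} = 6 - m$
$k = 13$ ($k = 21 - 8 = 13$)
$G{\left(p,I \right)} = 6 - I - p$ ($G{\left(p,I \right)} = \left(6 - p\right) - I = 6 - I - p$)
$V{\left(D \right)} = 2 D$
$\left(-1\right) 2837137 - V{\left(G{\left(k,-28 \right)} \right)} = \left(-1\right) 2837137 - 2 \left(6 - -28 - 13\right) = -2837137 - 2 \left(6 + 28 - 13\right) = -2837137 - 2 \cdot 21 = -2837137 - 42 = -2837179$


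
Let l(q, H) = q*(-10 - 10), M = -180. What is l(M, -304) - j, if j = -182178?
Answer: 185778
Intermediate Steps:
l(q, H) = -20*q (l(q, H) = q*(-20) = -20*q)
l(M, -304) - j = -20*(-180) - 1*(-182178) = 3600 + 182178 = 185778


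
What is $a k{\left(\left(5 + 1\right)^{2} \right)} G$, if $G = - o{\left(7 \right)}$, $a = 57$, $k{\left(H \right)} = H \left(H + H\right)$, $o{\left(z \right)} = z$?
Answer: $-1034208$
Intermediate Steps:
$k{\left(H \right)} = 2 H^{2}$ ($k{\left(H \right)} = H 2 H = 2 H^{2}$)
$G = -7$ ($G = \left(-1\right) 7 = -7$)
$a k{\left(\left(5 + 1\right)^{2} \right)} G = 57 \cdot 2 \left(\left(5 + 1\right)^{2}\right)^{2} \left(-7\right) = 57 \cdot 2 \left(6^{2}\right)^{2} \left(-7\right) = 57 \cdot 2 \cdot 36^{2} \left(-7\right) = 57 \cdot 2 \cdot 1296 \left(-7\right) = 57 \cdot 2592 \left(-7\right) = 147744 \left(-7\right) = -1034208$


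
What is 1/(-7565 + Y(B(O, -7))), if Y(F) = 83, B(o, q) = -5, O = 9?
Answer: -1/7482 ≈ -0.00013365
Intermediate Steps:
1/(-7565 + Y(B(O, -7))) = 1/(-7565 + 83) = 1/(-7482) = -1/7482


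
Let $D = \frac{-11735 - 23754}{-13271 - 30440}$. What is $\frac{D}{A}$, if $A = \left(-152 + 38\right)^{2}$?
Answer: $\frac{35489}{568068156} \approx 6.2473 \cdot 10^{-5}$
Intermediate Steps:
$A = 12996$ ($A = \left(-114\right)^{2} = 12996$)
$D = \frac{35489}{43711}$ ($D = - \frac{35489}{-43711} = \left(-35489\right) \left(- \frac{1}{43711}\right) = \frac{35489}{43711} \approx 0.8119$)
$\frac{D}{A} = \frac{35489}{43711 \cdot 12996} = \frac{35489}{43711} \cdot \frac{1}{12996} = \frac{35489}{568068156}$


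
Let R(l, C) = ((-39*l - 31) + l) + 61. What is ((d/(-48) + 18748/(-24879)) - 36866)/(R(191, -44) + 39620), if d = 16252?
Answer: -3702526307/3223522272 ≈ -1.1486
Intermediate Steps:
R(l, C) = 30 - 38*l (R(l, C) = ((-31 - 39*l) + l) + 61 = (-31 - 38*l) + 61 = 30 - 38*l)
((d/(-48) + 18748/(-24879)) - 36866)/(R(191, -44) + 39620) = ((16252/(-48) + 18748/(-24879)) - 36866)/((30 - 38*191) + 39620) = ((16252*(-1/48) + 18748*(-1/24879)) - 36866)/((30 - 7258) + 39620) = ((-4063/12 - 18748/24879) - 36866)/(-7228 + 39620) = (-33769451/99516 - 36866)/32392 = -3702526307/99516*1/32392 = -3702526307/3223522272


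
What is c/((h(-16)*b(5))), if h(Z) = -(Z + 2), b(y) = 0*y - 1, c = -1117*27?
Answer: 30159/14 ≈ 2154.2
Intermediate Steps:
c = -30159
b(y) = -1 (b(y) = 0 - 1 = -1)
h(Z) = -2 - Z (h(Z) = -(2 + Z) = -2 - Z)
c/((h(-16)*b(5))) = -30159*(-1/(-2 - 1*(-16))) = -30159*(-1/(-2 + 16)) = -30159/(14*(-1)) = -30159/(-14) = -30159*(-1/14) = 30159/14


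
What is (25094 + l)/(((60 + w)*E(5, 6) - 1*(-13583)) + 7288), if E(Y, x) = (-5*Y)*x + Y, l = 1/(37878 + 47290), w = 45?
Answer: 712401931/160286176 ≈ 4.4446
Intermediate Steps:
l = 1/85168 ≈ 1.1742e-5
E(Y, x) = Y - 5*Y*x (E(Y, x) = -5*Y*x + Y = Y - 5*Y*x)
(25094 + l)/(((60 + w)*E(5, 6) - 1*(-13583)) + 7288) = (25094 + 1/85168)/(((60 + 45)*(5*(1 - 5*6)) - 1*(-13583)) + 7288) = 2137205793/(85168*((105*(5*(1 - 30)) + 13583) + 7288)) = 2137205793/(85168*((105*(5*(-29)) + 13583) + 7288)) = 2137205793/(85168*((105*(-145) + 13583) + 7288)) = 2137205793/(85168*((-15225 + 13583) + 7288)) = 2137205793/(85168*(-1642 + 7288)) = (2137205793/85168)/5646 = (2137205793/85168)*(1/5646) = 712401931/160286176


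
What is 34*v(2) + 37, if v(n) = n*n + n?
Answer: 241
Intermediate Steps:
v(n) = n + n**2 (v(n) = n**2 + n = n + n**2)
34*v(2) + 37 = 34*(2*(1 + 2)) + 37 = 34*(2*3) + 37 = 34*6 + 37 = 204 + 37 = 241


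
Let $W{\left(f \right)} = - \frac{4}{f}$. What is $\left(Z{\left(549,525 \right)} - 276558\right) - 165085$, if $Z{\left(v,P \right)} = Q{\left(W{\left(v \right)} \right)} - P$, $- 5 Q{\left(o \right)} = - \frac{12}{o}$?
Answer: $- \frac{2212487}{5} \approx -4.425 \cdot 10^{5}$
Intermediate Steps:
$Q{\left(o \right)} = \frac{12}{5 o}$ ($Q{\left(o \right)} = - \frac{\left(-12\right) \frac{1}{o}}{5} = \frac{12}{5 o}$)
$Z{\left(v,P \right)} = - P - \frac{3 v}{5}$ ($Z{\left(v,P \right)} = \frac{12}{5 \left(- \frac{4}{v}\right)} - P = \frac{12 \left(- \frac{v}{4}\right)}{5} - P = - \frac{3 v}{5} - P = - P - \frac{3 v}{5}$)
$\left(Z{\left(549,525 \right)} - 276558\right) - 165085 = \left(\left(\left(-1\right) 525 - \frac{1647}{5}\right) - 276558\right) - 165085 = \left(\left(-525 - \frac{1647}{5}\right) - 276558\right) - 165085 = \left(- \frac{4272}{5} - 276558\right) - 165085 = - \frac{1387062}{5} - 165085 = - \frac{2212487}{5}$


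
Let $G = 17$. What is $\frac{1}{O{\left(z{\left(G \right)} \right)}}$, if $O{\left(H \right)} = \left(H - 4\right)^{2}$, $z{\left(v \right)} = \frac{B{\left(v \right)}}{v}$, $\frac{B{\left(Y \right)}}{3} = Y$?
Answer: $1$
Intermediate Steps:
$B{\left(Y \right)} = 3 Y$
$z{\left(v \right)} = 3$ ($z{\left(v \right)} = \frac{3 v}{v} = 3$)
$O{\left(H \right)} = \left(-4 + H\right)^{2}$
$\frac{1}{O{\left(z{\left(G \right)} \right)}} = \frac{1}{\left(-4 + 3\right)^{2}} = \frac{1}{\left(-1\right)^{2}} = 1^{-1} = 1$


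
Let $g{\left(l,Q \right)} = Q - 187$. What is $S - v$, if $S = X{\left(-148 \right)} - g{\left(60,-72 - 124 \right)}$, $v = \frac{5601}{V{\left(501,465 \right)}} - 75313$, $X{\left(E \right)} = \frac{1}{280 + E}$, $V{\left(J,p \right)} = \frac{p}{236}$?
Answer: $\frac{1490579531}{20460} \approx 72853.0$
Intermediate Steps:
$V{\left(J,p \right)} = \frac{p}{236}$ ($V{\left(J,p \right)} = p \frac{1}{236} = \frac{p}{236}$)
$g{\left(l,Q \right)} = -187 + Q$ ($g{\left(l,Q \right)} = Q - 187 = -187 + Q$)
$v = - \frac{11232903}{155}$ ($v = \frac{5601}{\frac{1}{236} \cdot 465} - 75313 = \frac{5601}{\frac{465}{236}} - 75313 = 5601 \cdot \frac{236}{465} - 75313 = \frac{440612}{155} - 75313 = - \frac{11232903}{155} \approx -72470.0$)
$S = \frac{50557}{132}$ ($S = \frac{1}{280 - 148} - \left(-187 - 196\right) = \frac{1}{132} - \left(-187 - 196\right) = \frac{1}{132} - -383 = \frac{1}{132} + 383 = \frac{50557}{132} \approx 383.01$)
$S - v = \frac{50557}{132} - - \frac{11232903}{155} = \frac{50557}{132} + \frac{11232903}{155} = \frac{1490579531}{20460}$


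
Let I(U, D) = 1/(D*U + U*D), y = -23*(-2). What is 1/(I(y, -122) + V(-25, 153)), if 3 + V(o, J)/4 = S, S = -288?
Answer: -11224/13064737 ≈ -0.00085911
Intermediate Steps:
V(o, J) = -1164 (V(o, J) = -12 + 4*(-288) = -12 - 1152 = -1164)
y = 46
I(U, D) = 1/(2*D*U) (I(U, D) = 1/(D*U + D*U) = 1/(2*D*U))
1/(I(y, -122) + V(-25, 153)) = 1/((½)/(-122*46) - 1164) = 1/((½)*(-1/122)*(1/46) - 1164) = 1/(-1/11224 - 1164) = 1/(-13064737/11224) = -11224/13064737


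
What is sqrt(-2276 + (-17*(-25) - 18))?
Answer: I*sqrt(1869) ≈ 43.232*I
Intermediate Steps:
sqrt(-2276 + (-17*(-25) - 18)) = sqrt(-2276 + (425 - 18)) = sqrt(-2276 + 407) = sqrt(-1869) = I*sqrt(1869)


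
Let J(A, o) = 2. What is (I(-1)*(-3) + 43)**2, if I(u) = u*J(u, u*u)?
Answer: 2401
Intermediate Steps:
I(u) = 2*u (I(u) = u*2 = 2*u)
(I(-1)*(-3) + 43)**2 = ((2*(-1))*(-3) + 43)**2 = (-2*(-3) + 43)**2 = (6 + 43)**2 = 49**2 = 2401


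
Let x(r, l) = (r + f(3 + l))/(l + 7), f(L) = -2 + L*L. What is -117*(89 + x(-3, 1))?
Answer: -84591/8 ≈ -10574.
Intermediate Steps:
f(L) = -2 + L**2
x(r, l) = (-2 + r + (3 + l)**2)/(7 + l) (x(r, l) = (r + (-2 + (3 + l)**2))/(l + 7) = (-2 + r + (3 + l)**2)/(7 + l))
-117*(89 + x(-3, 1)) = -117*(89 + (-2 - 3 + (3 + 1)**2)/(7 + 1)) = -117*(89 + (-2 - 3 + 4**2)/8) = -117*(89 + (-2 - 3 + 16)/8) = -117*(89 + (1/8)*11) = -117*(89 + 11/8) = -117*723/8 = -84591/8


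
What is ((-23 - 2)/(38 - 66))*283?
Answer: 7075/28 ≈ 252.68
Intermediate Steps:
((-23 - 2)/(38 - 66))*283 = -25/(-28)*283 = -25*(-1/28)*283 = (25/28)*283 = 7075/28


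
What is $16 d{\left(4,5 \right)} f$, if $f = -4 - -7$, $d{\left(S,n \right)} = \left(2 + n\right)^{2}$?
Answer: $2352$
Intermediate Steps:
$f = 3$ ($f = -4 + 7 = 3$)
$16 d{\left(4,5 \right)} f = 16 \left(2 + 5\right)^{2} \cdot 3 = 16 \cdot 7^{2} \cdot 3 = 16 \cdot 49 \cdot 3 = 784 \cdot 3 = 2352$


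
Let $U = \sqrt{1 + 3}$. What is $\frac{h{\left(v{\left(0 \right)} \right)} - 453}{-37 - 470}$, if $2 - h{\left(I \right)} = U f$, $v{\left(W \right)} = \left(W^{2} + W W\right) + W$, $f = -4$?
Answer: $\frac{443}{507} \approx 0.87377$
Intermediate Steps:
$U = 2$ ($U = \sqrt{4} = 2$)
$v{\left(W \right)} = W + 2 W^{2}$ ($v{\left(W \right)} = \left(W^{2} + W^{2}\right) + W = 2 W^{2} + W = W + 2 W^{2}$)
$h{\left(I \right)} = 10$ ($h{\left(I \right)} = 2 - 2 \left(-4\right) = 2 - -8 = 2 + 8 = 10$)
$\frac{h{\left(v{\left(0 \right)} \right)} - 453}{-37 - 470} = \frac{10 - 453}{-37 - 470} = - \frac{443}{-507} = \left(-443\right) \left(- \frac{1}{507}\right) = \frac{443}{507}$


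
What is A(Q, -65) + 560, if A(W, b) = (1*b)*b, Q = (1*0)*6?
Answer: 4785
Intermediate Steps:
Q = 0 (Q = 0*6 = 0)
A(W, b) = b**2 (A(W, b) = b*b = b**2)
A(Q, -65) + 560 = (-65)**2 + 560 = 4225 + 560 = 4785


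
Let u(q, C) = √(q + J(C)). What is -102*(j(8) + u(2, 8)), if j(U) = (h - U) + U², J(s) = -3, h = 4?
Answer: -6120 - 102*I ≈ -6120.0 - 102.0*I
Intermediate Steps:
u(q, C) = √(-3 + q) (u(q, C) = √(q - 3) = √(-3 + q))
j(U) = 4 + U² - U (j(U) = (4 - U) + U² = 4 + U² - U)
-102*(j(8) + u(2, 8)) = -102*((4 + 8² - 1*8) + √(-3 + 2)) = -102*((4 + 64 - 8) + √(-1)) = -102*(60 + I) = -6120 - 102*I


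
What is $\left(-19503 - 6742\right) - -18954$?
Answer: $-7291$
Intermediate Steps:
$\left(-19503 - 6742\right) - -18954 = -26245 + 18954 = -7291$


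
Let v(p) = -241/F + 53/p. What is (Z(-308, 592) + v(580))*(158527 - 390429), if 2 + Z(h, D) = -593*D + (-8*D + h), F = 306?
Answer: 3664115751166211/44370 ≈ 8.2581e+10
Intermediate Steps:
Z(h, D) = -2 + h - 601*D (Z(h, D) = -2 + (-593*D + (-8*D + h)) = -2 + (-593*D + (h - 8*D)) = -2 + (h - 601*D) = -2 + h - 601*D)
v(p) = -241/306 + 53/p
(Z(-308, 592) + v(580))*(158527 - 390429) = ((-2 - 308 - 601*592) + (-241/306 + 53/580))*(158527 - 390429) = ((-2 - 308 - 355792) + (-241/306 + 53*(1/580)))*(-231902) = (-356102 + (-241/306 + 53/580))*(-231902) = (-356102 - 61781/88740)*(-231902) = -31600553261/88740*(-231902) = 3664115751166211/44370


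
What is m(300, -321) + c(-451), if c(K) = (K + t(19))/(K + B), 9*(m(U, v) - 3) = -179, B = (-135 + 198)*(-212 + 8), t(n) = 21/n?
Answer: -38342132/2274813 ≈ -16.855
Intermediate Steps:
B = -12852 (B = 63*(-204) = -12852)
m(U, v) = -152/9 (m(U, v) = 3 + (⅑)*(-179) = 3 - 179/9 = -152/9)
c(K) = (21/19 + K)/(-12852 + K) (c(K) = (K + 21/19)/(K - 12852) = (K + 21*(1/19))/(-12852 + K) = (K + 21/19)/(-12852 + K) = (21/19 + K)/(-12852 + K))
m(300, -321) + c(-451) = -152/9 + (21/19 - 451)/(-12852 - 451) = -152/9 - 8548/19/(-13303) = -152/9 - 1/13303*(-8548/19) = -152/9 + 8548/252757 = -38342132/2274813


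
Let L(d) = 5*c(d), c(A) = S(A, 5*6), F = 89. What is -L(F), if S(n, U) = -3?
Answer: 15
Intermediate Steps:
c(A) = -3
L(d) = -15 (L(d) = 5*(-3) = -15)
-L(F) = -1*(-15) = 15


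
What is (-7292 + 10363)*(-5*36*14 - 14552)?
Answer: -52428112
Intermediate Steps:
(-7292 + 10363)*(-5*36*14 - 14552) = 3071*(-180*14 - 14552) = 3071*(-2520 - 14552) = 3071*(-17072) = -52428112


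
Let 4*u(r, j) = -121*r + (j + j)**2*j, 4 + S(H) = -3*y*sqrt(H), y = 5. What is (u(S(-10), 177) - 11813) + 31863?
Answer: 5565404 + 1815*I*sqrt(10)/4 ≈ 5.5654e+6 + 1434.9*I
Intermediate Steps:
S(H) = -4 - 15*sqrt(H)
u(r, j) = j**3 - 121*r/4 (u(r, j) = (-121*r + (j + j)**2*j)/4 = (-121*r + (2*j)**2*j)/4 = (-121*r + (4*j**2)*j)/4 = (-121*r + 4*j**3)/4 = j**3 - 121*r/4)
(u(S(-10), 177) - 11813) + 31863 = ((177**3 - 121*(-4 - 15*I*sqrt(10))/4) - 11813) + 31863 = ((5545233 - 121*(-4 - 15*I*sqrt(10))/4) - 11813) + 31863 = ((5545233 + (121 + 1815*I*sqrt(10)/4)) - 11813) + 31863 = ((5545354 + 1815*I*sqrt(10)/4) - 11813) + 31863 = (5533541 + 1815*I*sqrt(10)/4) + 31863 = 5565404 + 1815*I*sqrt(10)/4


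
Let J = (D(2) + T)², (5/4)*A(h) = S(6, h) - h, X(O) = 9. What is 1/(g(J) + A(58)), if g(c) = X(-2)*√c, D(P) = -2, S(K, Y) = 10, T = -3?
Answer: 5/33 ≈ 0.15152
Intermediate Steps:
A(h) = 8 - 4*h/5 (A(h) = 4*(10 - h)/5 = 8 - 4*h/5)
J = 25 (J = (-2 - 3)² = (-5)² = 25)
g(c) = 9*√c
1/(g(J) + A(58)) = 1/(9*√25 + (8 - ⅘*58)) = 1/(9*5 + (8 - 232/5)) = 1/(45 - 192/5) = 1/(33/5) = 5/33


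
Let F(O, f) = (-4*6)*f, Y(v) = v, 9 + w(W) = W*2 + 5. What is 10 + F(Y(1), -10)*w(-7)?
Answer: -4310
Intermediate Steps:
w(W) = -4 + 2*W (w(W) = -9 + (W*2 + 5) = -9 + (2*W + 5) = -9 + (5 + 2*W) = -4 + 2*W)
F(O, f) = -24*f
10 + F(Y(1), -10)*w(-7) = 10 + (-24*(-10))*(-4 + 2*(-7)) = 10 + 240*(-4 - 14) = 10 + 240*(-18) = 10 - 4320 = -4310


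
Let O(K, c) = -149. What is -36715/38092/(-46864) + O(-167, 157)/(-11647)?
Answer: 266413999317/20791566204736 ≈ 0.012814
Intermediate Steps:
-36715/38092/(-46864) + O(-167, 157)/(-11647) = -36715/38092/(-46864) - 149/(-11647) = -36715*1/38092*(-1/46864) - 149*(-1/11647) = -36715/38092*(-1/46864) + 149/11647 = 36715/1785143488 + 149/11647 = 266413999317/20791566204736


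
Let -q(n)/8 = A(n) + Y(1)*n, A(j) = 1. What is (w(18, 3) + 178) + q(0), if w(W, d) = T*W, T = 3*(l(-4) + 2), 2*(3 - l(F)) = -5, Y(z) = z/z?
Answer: 575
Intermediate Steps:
Y(z) = 1
l(F) = 11/2 (l(F) = 3 - ½*(-5) = 3 + 5/2 = 11/2)
T = 45/2 (T = 3*(11/2 + 2) = 3*(15/2) = 45/2 ≈ 22.500)
q(n) = -8 - 8*n (q(n) = -8*(1 + 1*n) = -8*(1 + n) = -8 - 8*n)
w(W, d) = 45*W/2
(w(18, 3) + 178) + q(0) = ((45/2)*18 + 178) + (-8 - 8*0) = (405 + 178) + (-8 + 0) = 583 - 8 = 575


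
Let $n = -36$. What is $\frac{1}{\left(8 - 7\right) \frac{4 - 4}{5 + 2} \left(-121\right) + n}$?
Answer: $- \frac{1}{36} \approx -0.027778$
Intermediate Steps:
$\frac{1}{\left(8 - 7\right) \frac{4 - 4}{5 + 2} \left(-121\right) + n} = \frac{1}{\left(8 - 7\right) \frac{4 - 4}{5 + 2} \left(-121\right) - 36} = \frac{1}{1 \cdot \frac{0}{7} \left(-121\right) - 36} = \frac{1}{1 \cdot 0 \cdot \frac{1}{7} \left(-121\right) - 36} = \frac{1}{1 \cdot 0 \left(-121\right) - 36} = \frac{1}{0 \left(-121\right) - 36} = \frac{1}{0 - 36} = \frac{1}{-36} = - \frac{1}{36}$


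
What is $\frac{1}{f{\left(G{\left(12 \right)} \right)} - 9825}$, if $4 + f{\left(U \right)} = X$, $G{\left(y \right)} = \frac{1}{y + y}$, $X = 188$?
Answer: $- \frac{1}{9641} \approx -0.00010372$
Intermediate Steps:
$G{\left(y \right)} = \frac{1}{2 y}$
$f{\left(U \right)} = 184$ ($f{\left(U \right)} = -4 + 188 = 184$)
$\frac{1}{f{\left(G{\left(12 \right)} \right)} - 9825} = \frac{1}{184 - 9825} = \frac{1}{-9641} = - \frac{1}{9641}$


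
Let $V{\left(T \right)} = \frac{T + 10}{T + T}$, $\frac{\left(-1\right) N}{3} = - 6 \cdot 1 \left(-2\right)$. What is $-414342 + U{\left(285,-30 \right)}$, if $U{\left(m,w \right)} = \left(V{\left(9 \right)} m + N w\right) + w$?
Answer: $- \frac{2477947}{6} \approx -4.1299 \cdot 10^{5}$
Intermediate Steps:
$N = -36$ ($N = - 3 \left(- 6 \cdot 1 \left(-2\right)\right) = - 3 \left(\left(-6\right) \left(-2\right)\right) = \left(-3\right) 12 = -36$)
$V{\left(T \right)} = \frac{10 + T}{2 T}$
$U{\left(m,w \right)} = - 35 w + \frac{19 m}{18}$ ($U{\left(m,w \right)} = \left(\frac{10 + 9}{2 \cdot 9} m - 36 w\right) + w = \left(\frac{1}{2} \cdot \frac{1}{9} \cdot 19 m - 36 w\right) + w = \left(\frac{19 m}{18} - 36 w\right) + w = \left(- 36 w + \frac{19 m}{18}\right) + w = - 35 w + \frac{19 m}{18}$)
$-414342 + U{\left(285,-30 \right)} = -414342 + \left(\left(-35\right) \left(-30\right) + \frac{19}{18} \cdot 285\right) = -414342 + \left(1050 + \frac{1805}{6}\right) = -414342 + \frac{8105}{6} = - \frac{2477947}{6}$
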